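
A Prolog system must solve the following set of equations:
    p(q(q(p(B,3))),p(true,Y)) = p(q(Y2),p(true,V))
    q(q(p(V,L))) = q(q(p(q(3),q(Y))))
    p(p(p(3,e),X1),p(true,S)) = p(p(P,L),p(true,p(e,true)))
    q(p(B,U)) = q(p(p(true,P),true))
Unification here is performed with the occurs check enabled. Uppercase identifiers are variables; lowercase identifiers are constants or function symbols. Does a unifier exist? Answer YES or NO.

YES

Decompose p/2: q(q(p(B,3))) = q(Y2),  p(true,Y) = p(true,V).
Decompose q/1: q(p(B,3)) = Y2.
Bind Y2 := q(p(B,3)); no other remaining equation mentions Y2.
Decompose p/2: true = true,  Y = V.
Delete trivial equation true = true.
Bind Y := V; substituting into the one remaining equation that mentions Y gives: q(q(p(V,L))) = q(q(p(q(3),q(V)))).
Decompose q/1: q(p(V,L)) = q(p(q(3),q(V))).
Decompose q/1: p(V,L) = p(q(3),q(V)).
Decompose p/2: V = q(3),  L = q(V).
Bind V := q(3); substituting into the one remaining equation that mentions V gives: L = q(q(3)). Substituting into the earlier binding gives Y := q(3).
Bind L := q(q(3)); substituting into the one remaining equation that mentions L gives: p(p(p(3,e),X1),p(true,S)) = p(p(P,q(q(3))),p(true,p(e,true))).
Decompose p/2: p(p(3,e),X1) = p(P,q(q(3))),  p(true,S) = p(true,p(e,true)).
Decompose p/2: p(3,e) = P,  X1 = q(q(3)).
Bind P := p(3,e); substituting into the one remaining equation that mentions P gives: q(p(B,U)) = q(p(p(true,p(3,e)),true)).
Bind X1 := q(q(3)); no other remaining equation mentions X1.
Decompose p/2: true = true,  S = p(e,true).
Delete trivial equation true = true.
Bind S := p(e,true); no other remaining equation mentions S.
Decompose q/1: p(B,U) = p(p(true,p(3,e)),true).
Decompose p/2: B = p(true,p(3,e)),  U = true.
Bind B := p(true,p(3,e)); no other remaining equation mentions B. Substituting into the earlier binding gives Y2 := q(p(p(true,p(3,e)),3)).
Bind U := true.
No equations remain and no clash or occurs-check failure arose, so a unifier exists.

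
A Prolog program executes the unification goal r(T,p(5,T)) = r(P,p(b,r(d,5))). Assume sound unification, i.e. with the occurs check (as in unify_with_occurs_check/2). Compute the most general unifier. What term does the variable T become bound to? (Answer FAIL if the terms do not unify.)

Decompose r/2: T = P,  p(5,T) = p(b,r(d,5)).
Bind T := P; substituting into the remaining equation gives: p(5,P) = p(b,r(d,5)).
Decompose p/2: 5 = b,  P = r(d,5).
Clash: constants 5 and b differ; no unifier exists.

FAIL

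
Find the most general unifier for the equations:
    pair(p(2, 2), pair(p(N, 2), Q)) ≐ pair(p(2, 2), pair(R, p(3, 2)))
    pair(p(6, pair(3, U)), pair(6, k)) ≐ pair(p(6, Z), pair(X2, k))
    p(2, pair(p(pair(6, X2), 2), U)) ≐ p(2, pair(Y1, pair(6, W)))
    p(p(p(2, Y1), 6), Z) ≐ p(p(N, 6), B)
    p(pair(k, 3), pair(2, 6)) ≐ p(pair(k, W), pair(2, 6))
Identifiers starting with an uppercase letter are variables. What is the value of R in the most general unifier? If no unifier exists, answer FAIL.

p(p(2, p(pair(6, 6), 2)), 2)

Decompose pair/2: p(2, 2) ≐ p(2, 2),  pair(p(N, 2), Q) ≐ pair(R, p(3, 2)).
Delete trivial equation p(2, 2) ≐ p(2, 2).
Decompose pair/2: p(N, 2) ≐ R,  Q ≐ p(3, 2).
Bind R := p(N, 2); no other remaining equation mentions R.
Bind Q := p(3, 2); no other remaining equation mentions Q.
Decompose pair/2: p(6, pair(3, U)) ≐ p(6, Z),  pair(6, k) ≐ pair(X2, k).
Decompose p/2: 6 ≐ 6,  pair(3, U) ≐ Z.
Delete trivial equation 6 ≐ 6.
Bind Z := pair(3, U); substituting into the one remaining equation that mentions Z gives: p(p(p(2, Y1), 6), pair(3, U)) ≐ p(p(N, 6), B).
Decompose pair/2: 6 ≐ X2,  k ≐ k.
Bind X2 := 6; substituting into the one remaining equation that mentions X2 gives: p(2, pair(p(pair(6, 6), 2), U)) ≐ p(2, pair(Y1, pair(6, W))).
Delete trivial equation k ≐ k.
Decompose p/2: 2 ≐ 2,  pair(p(pair(6, 6), 2), U) ≐ pair(Y1, pair(6, W)).
Delete trivial equation 2 ≐ 2.
Decompose pair/2: p(pair(6, 6), 2) ≐ Y1,  U ≐ pair(6, W).
Bind Y1 := p(pair(6, 6), 2); substituting into the one remaining equation that mentions Y1 gives: p(p(p(2, p(pair(6, 6), 2)), 6), pair(3, U)) ≐ p(p(N, 6), B).
Bind U := pair(6, W); substituting into the one remaining equation that mentions U gives: p(p(p(2, p(pair(6, 6), 2)), 6), pair(3, pair(6, W))) ≐ p(p(N, 6), B). Substituting into the earlier binding gives Z := pair(3, pair(6, W)).
Decompose p/2: p(p(2, p(pair(6, 6), 2)), 6) ≐ p(N, 6),  pair(3, pair(6, W)) ≐ B.
Decompose p/2: p(2, p(pair(6, 6), 2)) ≐ N,  6 ≐ 6.
Bind N := p(2, p(pair(6, 6), 2)); no other remaining equation mentions N. Substituting into the earlier binding gives R := p(p(2, p(pair(6, 6), 2)), 2).
Delete trivial equation 6 ≐ 6.
Bind B := pair(3, pair(6, W)); no other remaining equation mentions B.
Decompose p/2: pair(k, 3) ≐ pair(k, W),  pair(2, 6) ≐ pair(2, 6).
Decompose pair/2: k ≐ k,  3 ≐ W.
Delete trivial equation k ≐ k.
Bind W := 3; no other remaining equation mentions W. Substituting into the earlier bindings gives Z := pair(3, pair(6, 3)), U := pair(6, 3), B := pair(3, pair(6, 3)).
Delete trivial equation pair(2, 6) ≐ pair(2, 6).
MGU = { R -> p(p(2, p(pair(6, 6), 2)), 2), Q -> p(3, 2), Z -> pair(3, pair(6, 3)), X2 -> 6, Y1 -> p(pair(6, 6), 2), U -> pair(6, 3), N -> p(2, p(pair(6, 6), 2)), B -> pair(3, pair(6, 3)), W -> 3 }, so R -> p(p(2, p(pair(6, 6), 2)), 2).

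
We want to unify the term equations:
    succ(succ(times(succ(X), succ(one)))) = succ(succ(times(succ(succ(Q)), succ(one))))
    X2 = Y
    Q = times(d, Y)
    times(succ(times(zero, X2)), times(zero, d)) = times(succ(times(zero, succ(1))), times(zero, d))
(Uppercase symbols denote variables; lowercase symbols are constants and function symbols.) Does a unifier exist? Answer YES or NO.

YES

Decompose succ/1: succ(times(succ(X), succ(one))) = succ(times(succ(succ(Q)), succ(one))).
Decompose succ/1: times(succ(X), succ(one)) = times(succ(succ(Q)), succ(one)).
Decompose times/2: succ(X) = succ(succ(Q)),  succ(one) = succ(one).
Decompose succ/1: X = succ(Q).
Bind X := succ(Q); no other remaining equation mentions X.
Delete trivial equation succ(one) = succ(one).
Bind X2 := Y; substituting into the one remaining equation that mentions X2 gives: times(succ(times(zero, Y)), times(zero, d)) = times(succ(times(zero, succ(1))), times(zero, d)).
Bind Q := times(d, Y); no other remaining equation mentions Q. Substituting into the earlier binding gives X := succ(times(d, Y)).
Decompose times/2: succ(times(zero, Y)) = succ(times(zero, succ(1))),  times(zero, d) = times(zero, d).
Decompose succ/1: times(zero, Y) = times(zero, succ(1)).
Decompose times/2: zero = zero,  Y = succ(1).
Delete trivial equation zero = zero.
Bind Y := succ(1); no other remaining equation mentions Y. Substituting into the earlier bindings gives X := succ(times(d, succ(1))), X2 := succ(1), Q := times(d, succ(1)).
Delete trivial equation times(zero, d) = times(zero, d).
No equations remain and no clash or occurs-check failure arose, so a unifier exists.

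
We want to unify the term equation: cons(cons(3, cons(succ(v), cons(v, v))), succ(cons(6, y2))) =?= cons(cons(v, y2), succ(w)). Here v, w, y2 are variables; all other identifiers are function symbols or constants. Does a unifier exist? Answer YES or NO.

YES

Decompose cons/2: cons(3, cons(succ(v), cons(v, v))) =?= cons(v, y2),  succ(cons(6, y2)) =?= succ(w).
Decompose cons/2: 3 =?= v,  cons(succ(v), cons(v, v)) =?= y2.
Bind v := 3; substituting into the one remaining equation that mentions v gives: cons(succ(3), cons(3, 3)) =?= y2.
Bind y2 := cons(succ(3), cons(3, 3)); substituting into the remaining equation gives: succ(cons(6, cons(succ(3), cons(3, 3)))) =?= succ(w).
Decompose succ/1: cons(6, cons(succ(3), cons(3, 3))) =?= w.
Bind w := cons(6, cons(succ(3), cons(3, 3))).
No equations remain and no clash or occurs-check failure arose, so a unifier exists.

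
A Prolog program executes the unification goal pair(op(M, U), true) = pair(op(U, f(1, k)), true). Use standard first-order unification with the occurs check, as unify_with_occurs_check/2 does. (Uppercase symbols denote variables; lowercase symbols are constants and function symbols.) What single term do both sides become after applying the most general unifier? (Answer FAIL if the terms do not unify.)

Decompose pair/2: op(M, U) = op(U, f(1, k)),  true = true.
Decompose op/2: M = U,  U = f(1, k).
Bind M := U; no other remaining equation mentions M.
Bind U := f(1, k); no other remaining equation mentions U. Substituting into the earlier binding gives M := f(1, k).
Delete trivial equation true = true.
Applying the MGU to either side gives pair(op(f(1, k), f(1, k)), true).

pair(op(f(1, k), f(1, k)), true)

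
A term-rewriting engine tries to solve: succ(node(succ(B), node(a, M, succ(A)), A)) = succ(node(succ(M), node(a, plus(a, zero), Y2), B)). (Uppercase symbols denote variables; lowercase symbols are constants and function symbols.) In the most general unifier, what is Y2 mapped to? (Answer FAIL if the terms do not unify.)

succ(plus(a, zero))

Decompose succ/1: node(succ(B), node(a, M, succ(A)), A) = node(succ(M), node(a, plus(a, zero), Y2), B).
Decompose node/3: succ(B) = succ(M),  node(a, M, succ(A)) = node(a, plus(a, zero), Y2),  A = B.
Decompose succ/1: B = M.
Bind B := M; substituting into the one remaining equation that mentions B gives: A = M.
Decompose node/3: a = a,  M = plus(a, zero),  succ(A) = Y2.
Delete trivial equation a = a.
Bind M := plus(a, zero); substituting into the one remaining equation that mentions M gives: A = plus(a, zero). Substituting into the earlier binding gives B := plus(a, zero).
Bind Y2 := succ(A); no other remaining equation mentions Y2.
Bind A := plus(a, zero). Substituting into the earlier binding gives Y2 := succ(plus(a, zero)).
MGU = { B ↦ plus(a, zero), M ↦ plus(a, zero), Y2 ↦ succ(plus(a, zero)), A ↦ plus(a, zero) }, so Y2 ↦ succ(plus(a, zero)).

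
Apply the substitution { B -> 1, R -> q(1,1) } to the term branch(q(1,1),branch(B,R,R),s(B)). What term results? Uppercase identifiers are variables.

Replace each occurrence of B with 1.
Replace each occurrence of R with q(1,1).
Result: branch(q(1,1),branch(1,q(1,1),q(1,1)),s(1)).

branch(q(1,1),branch(1,q(1,1),q(1,1)),s(1))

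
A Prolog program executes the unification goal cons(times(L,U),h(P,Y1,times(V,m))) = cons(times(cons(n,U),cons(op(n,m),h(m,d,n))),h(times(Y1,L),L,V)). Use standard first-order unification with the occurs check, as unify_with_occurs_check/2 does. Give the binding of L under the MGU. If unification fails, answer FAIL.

FAIL

Decompose cons/2: times(L,U) = times(cons(n,U),cons(op(n,m),h(m,d,n))),  h(P,Y1,times(V,m)) = h(times(Y1,L),L,V).
Decompose times/2: L = cons(n,U),  U = cons(op(n,m),h(m,d,n)).
Bind L := cons(n,U); substituting into the one remaining equation that mentions L gives: h(P,Y1,times(V,m)) = h(times(Y1,cons(n,U)),cons(n,U),V).
Bind U := cons(op(n,m),h(m,d,n)); substituting into the remaining equation gives: h(P,Y1,times(V,m)) = h(times(Y1,cons(n,cons(op(n,m),h(m,d,n)))),cons(n,cons(op(n,m),h(m,d,n))),V). Substituting into the earlier binding gives L := cons(n,cons(op(n,m),h(m,d,n))).
Decompose h/3: P = times(Y1,cons(n,cons(op(n,m),h(m,d,n)))),  Y1 = cons(n,cons(op(n,m),h(m,d,n))),  times(V,m) = V.
Bind P := times(Y1,cons(n,cons(op(n,m),h(m,d,n)))); no other remaining equation mentions P.
Bind Y1 := cons(n,cons(op(n,m),h(m,d,n))); no other remaining equation mentions Y1. Substituting into the earlier binding gives P := times(cons(n,cons(op(n,m),h(m,d,n))),cons(n,cons(op(n,m),h(m,d,n)))).
Occurs check fails: V occurs in times(V,m); the equation V = times(V,m) has no finite solution.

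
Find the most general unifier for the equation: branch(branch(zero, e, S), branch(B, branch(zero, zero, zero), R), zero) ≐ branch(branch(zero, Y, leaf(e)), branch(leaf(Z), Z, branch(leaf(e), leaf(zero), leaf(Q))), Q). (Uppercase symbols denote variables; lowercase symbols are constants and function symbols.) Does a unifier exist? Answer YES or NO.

YES

Decompose branch/3: branch(zero, e, S) ≐ branch(zero, Y, leaf(e)),  branch(B, branch(zero, zero, zero), R) ≐ branch(leaf(Z), Z, branch(leaf(e), leaf(zero), leaf(Q))),  zero ≐ Q.
Decompose branch/3: zero ≐ zero,  e ≐ Y,  S ≐ leaf(e).
Delete trivial equation zero ≐ zero.
Bind Y := e; no other remaining equation mentions Y.
Bind S := leaf(e); no other remaining equation mentions S.
Decompose branch/3: B ≐ leaf(Z),  branch(zero, zero, zero) ≐ Z,  R ≐ branch(leaf(e), leaf(zero), leaf(Q)).
Bind B := leaf(Z); no other remaining equation mentions B.
Bind Z := branch(zero, zero, zero); no other remaining equation mentions Z. Substituting into the earlier binding gives B := leaf(branch(zero, zero, zero)).
Bind R := branch(leaf(e), leaf(zero), leaf(Q)); no other remaining equation mentions R.
Bind Q := zero. Substituting into the earlier binding gives R := branch(leaf(e), leaf(zero), leaf(zero)).
No equations remain and no clash or occurs-check failure arose, so a unifier exists.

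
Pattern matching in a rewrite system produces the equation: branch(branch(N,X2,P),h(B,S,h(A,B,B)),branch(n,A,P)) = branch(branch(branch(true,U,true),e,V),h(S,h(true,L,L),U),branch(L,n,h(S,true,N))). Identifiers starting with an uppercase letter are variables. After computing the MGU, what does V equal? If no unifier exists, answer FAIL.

Decompose branch/3: branch(N,X2,P) = branch(branch(true,U,true),e,V),  h(B,S,h(A,B,B)) = h(S,h(true,L,L),U),  branch(n,A,P) = branch(L,n,h(S,true,N)).
Decompose branch/3: N = branch(true,U,true),  X2 = e,  P = V.
Bind N := branch(true,U,true); substituting into the one remaining equation that mentions N gives: branch(n,A,P) = branch(L,n,h(S,true,branch(true,U,true))).
Bind X2 := e; no other remaining equation mentions X2.
Bind P := V; substituting into the one remaining equation that mentions P gives: branch(n,A,V) = branch(L,n,h(S,true,branch(true,U,true))).
Decompose h/3: B = S,  S = h(true,L,L),  h(A,B,B) = U.
Bind B := S; substituting into the one remaining equation that mentions B gives: h(A,S,S) = U.
Bind S := h(true,L,L); substituting into the remaining equations gives: h(A,h(true,L,L),h(true,L,L)) = U,  branch(n,A,V) = branch(L,n,h(h(true,L,L),true,branch(true,U,true))). Substituting into the earlier binding gives B := h(true,L,L).
Bind U := h(A,h(true,L,L),h(true,L,L)); substituting into the remaining equation gives: branch(n,A,V) = branch(L,n,h(h(true,L,L),true,branch(true,h(A,h(true,L,L),h(true,L,L)),true))). Substituting into the earlier binding gives N := branch(true,h(A,h(true,L,L),h(true,L,L)),true).
Decompose branch/3: n = L,  A = n,  V = h(h(true,L,L),true,branch(true,h(A,h(true,L,L),h(true,L,L)),true)).
Bind L := n; substituting into the one remaining equation that mentions L gives: V = h(h(true,n,n),true,branch(true,h(A,h(true,n,n),h(true,n,n)),true)). Substituting into the earlier bindings gives N := branch(true,h(A,h(true,n,n),h(true,n,n)),true), B := h(true,n,n), S := h(true,n,n), U := h(A,h(true,n,n),h(true,n,n)).
Bind A := n; substituting into the remaining equation gives: V = h(h(true,n,n),true,branch(true,h(n,h(true,n,n),h(true,n,n)),true)). Substituting into the earlier bindings gives N := branch(true,h(n,h(true,n,n),h(true,n,n)),true), U := h(n,h(true,n,n),h(true,n,n)).
Bind V := h(h(true,n,n),true,branch(true,h(n,h(true,n,n),h(true,n,n)),true)). Substituting into the earlier binding gives P := h(h(true,n,n),true,branch(true,h(n,h(true,n,n),h(true,n,n)),true)).
MGU = { N := branch(true,h(n,h(true,n,n),h(true,n,n)),true), X2 := e, P := h(h(true,n,n),true,branch(true,h(n,h(true,n,n),h(true,n,n)),true)), B := h(true,n,n), S := h(true,n,n), U := h(n,h(true,n,n),h(true,n,n)), L := n, A := n, V := h(h(true,n,n),true,branch(true,h(n,h(true,n,n),h(true,n,n)),true)) }, so V := h(h(true,n,n),true,branch(true,h(n,h(true,n,n),h(true,n,n)),true)).

h(h(true,n,n),true,branch(true,h(n,h(true,n,n),h(true,n,n)),true))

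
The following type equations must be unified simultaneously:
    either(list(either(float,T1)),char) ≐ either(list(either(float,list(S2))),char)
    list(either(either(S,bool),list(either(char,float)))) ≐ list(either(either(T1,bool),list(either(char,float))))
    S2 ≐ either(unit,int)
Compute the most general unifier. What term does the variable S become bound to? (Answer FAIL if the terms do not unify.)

Decompose either/2: list(either(float,T1)) ≐ list(either(float,list(S2))),  char ≐ char.
Decompose list/1: either(float,T1) ≐ either(float,list(S2)).
Decompose either/2: float ≐ float,  T1 ≐ list(S2).
Delete trivial equation float ≐ float.
Bind T1 := list(S2); substituting into the one remaining equation that mentions T1 gives: list(either(either(S,bool),list(either(char,float)))) ≐ list(either(either(list(S2),bool),list(either(char,float)))).
Delete trivial equation char ≐ char.
Decompose list/1: either(either(S,bool),list(either(char,float))) ≐ either(either(list(S2),bool),list(either(char,float))).
Decompose either/2: either(S,bool) ≐ either(list(S2),bool),  list(either(char,float)) ≐ list(either(char,float)).
Decompose either/2: S ≐ list(S2),  bool ≐ bool.
Bind S := list(S2); no other remaining equation mentions S.
Delete trivial equation bool ≐ bool.
Delete trivial equation list(either(char,float)) ≐ list(either(char,float)).
Bind S2 := either(unit,int). Substituting into the earlier bindings gives T1 := list(either(unit,int)), S := list(either(unit,int)).
MGU = { T1 ↦ list(either(unit,int)), S ↦ list(either(unit,int)), S2 ↦ either(unit,int) }, so S ↦ list(either(unit,int)).

list(either(unit,int))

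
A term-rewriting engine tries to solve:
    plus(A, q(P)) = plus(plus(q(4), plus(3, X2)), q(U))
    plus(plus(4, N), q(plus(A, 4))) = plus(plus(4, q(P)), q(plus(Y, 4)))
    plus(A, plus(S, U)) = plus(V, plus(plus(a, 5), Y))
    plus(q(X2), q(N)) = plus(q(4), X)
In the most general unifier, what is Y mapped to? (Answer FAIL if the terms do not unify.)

plus(q(4), plus(3, 4))

Decompose plus/2: A = plus(q(4), plus(3, X2)),  q(P) = q(U).
Bind A := plus(q(4), plus(3, X2)); substituting into the 2 remaining equations that mention A gives: plus(plus(4, N), q(plus(plus(q(4), plus(3, X2)), 4))) = plus(plus(4, q(P)), q(plus(Y, 4))),  plus(plus(q(4), plus(3, X2)), plus(S, U)) = plus(V, plus(plus(a, 5), Y)).
Decompose q/1: P = U.
Bind P := U; substituting into the one remaining equation that mentions P gives: plus(plus(4, N), q(plus(plus(q(4), plus(3, X2)), 4))) = plus(plus(4, q(U)), q(plus(Y, 4))).
Decompose plus/2: plus(4, N) = plus(4, q(U)),  q(plus(plus(q(4), plus(3, X2)), 4)) = q(plus(Y, 4)).
Decompose plus/2: 4 = 4,  N = q(U).
Delete trivial equation 4 = 4.
Bind N := q(U); substituting into the one remaining equation that mentions N gives: plus(q(X2), q(q(U))) = plus(q(4), X).
Decompose q/1: plus(plus(q(4), plus(3, X2)), 4) = plus(Y, 4).
Decompose plus/2: plus(q(4), plus(3, X2)) = Y,  4 = 4.
Bind Y := plus(q(4), plus(3, X2)); substituting into the one remaining equation that mentions Y gives: plus(plus(q(4), plus(3, X2)), plus(S, U)) = plus(V, plus(plus(a, 5), plus(q(4), plus(3, X2)))).
Delete trivial equation 4 = 4.
Decompose plus/2: plus(q(4), plus(3, X2)) = V,  plus(S, U) = plus(plus(a, 5), plus(q(4), plus(3, X2))).
Bind V := plus(q(4), plus(3, X2)); no other remaining equation mentions V.
Decompose plus/2: S = plus(a, 5),  U = plus(q(4), plus(3, X2)).
Bind S := plus(a, 5); no other remaining equation mentions S.
Bind U := plus(q(4), plus(3, X2)); substituting into the remaining equation gives: plus(q(X2), q(q(plus(q(4), plus(3, X2))))) = plus(q(4), X). Substituting into the earlier bindings gives P := plus(q(4), plus(3, X2)), N := q(plus(q(4), plus(3, X2))).
Decompose plus/2: q(X2) = q(4),  q(q(plus(q(4), plus(3, X2)))) = X.
Decompose q/1: X2 = 4.
Bind X2 := 4; substituting into the remaining equation gives: q(q(plus(q(4), plus(3, 4)))) = X. Substituting into the earlier bindings gives A := plus(q(4), plus(3, 4)), P := plus(q(4), plus(3, 4)), N := q(plus(q(4), plus(3, 4))), Y := plus(q(4), plus(3, 4)), V := plus(q(4), plus(3, 4)), U := plus(q(4), plus(3, 4)).
Bind X := q(q(plus(q(4), plus(3, 4)))).
MGU = { A -> plus(q(4), plus(3, 4)), P -> plus(q(4), plus(3, 4)), N -> q(plus(q(4), plus(3, 4))), Y -> plus(q(4), plus(3, 4)), V -> plus(q(4), plus(3, 4)), S -> plus(a, 5), U -> plus(q(4), plus(3, 4)), X2 -> 4, X -> q(q(plus(q(4), plus(3, 4)))) }, so Y -> plus(q(4), plus(3, 4)).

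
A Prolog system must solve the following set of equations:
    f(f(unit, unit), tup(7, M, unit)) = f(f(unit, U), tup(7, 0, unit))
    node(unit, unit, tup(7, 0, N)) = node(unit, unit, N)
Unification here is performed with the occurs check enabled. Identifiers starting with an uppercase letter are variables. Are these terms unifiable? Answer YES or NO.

Decompose f/2: f(unit, unit) = f(unit, U),  tup(7, M, unit) = tup(7, 0, unit).
Decompose f/2: unit = unit,  unit = U.
Delete trivial equation unit = unit.
Bind U := unit; no other remaining equation mentions U.
Decompose tup/3: 7 = 7,  M = 0,  unit = unit.
Delete trivial equation 7 = 7.
Bind M := 0; no other remaining equation mentions M.
Delete trivial equation unit = unit.
Decompose node/3: unit = unit,  unit = unit,  tup(7, 0, N) = N.
Delete trivial equation unit = unit.
Delete trivial equation unit = unit.
Occurs check fails: N occurs in tup(7, 0, N); the equation N = tup(7, 0, N) has no finite solution.

NO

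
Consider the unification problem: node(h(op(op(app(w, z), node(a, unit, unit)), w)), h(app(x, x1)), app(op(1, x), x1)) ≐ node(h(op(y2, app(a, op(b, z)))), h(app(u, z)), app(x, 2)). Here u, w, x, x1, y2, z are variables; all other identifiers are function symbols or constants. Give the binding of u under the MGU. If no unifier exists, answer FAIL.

Decompose node/3: h(op(op(app(w, z), node(a, unit, unit)), w)) ≐ h(op(y2, app(a, op(b, z)))),  h(app(x, x1)) ≐ h(app(u, z)),  app(op(1, x), x1) ≐ app(x, 2).
Decompose h/1: op(op(app(w, z), node(a, unit, unit)), w) ≐ op(y2, app(a, op(b, z))).
Decompose op/2: op(app(w, z), node(a, unit, unit)) ≐ y2,  w ≐ app(a, op(b, z)).
Bind y2 := op(app(w, z), node(a, unit, unit)); no other remaining equation mentions y2.
Bind w := app(a, op(b, z)); no other remaining equation mentions w. Substituting into the earlier binding gives y2 := op(app(app(a, op(b, z)), z), node(a, unit, unit)).
Decompose h/1: app(x, x1) ≐ app(u, z).
Decompose app/2: x ≐ u,  x1 ≐ z.
Bind x := u; substituting into the one remaining equation that mentions x gives: app(op(1, u), x1) ≐ app(u, 2).
Bind x1 := z; substituting into the remaining equation gives: app(op(1, u), z) ≐ app(u, 2).
Decompose app/2: op(1, u) ≐ u,  z ≐ 2.
Occurs check fails: u occurs in op(1, u); the equation u ≐ op(1, u) has no finite solution.

FAIL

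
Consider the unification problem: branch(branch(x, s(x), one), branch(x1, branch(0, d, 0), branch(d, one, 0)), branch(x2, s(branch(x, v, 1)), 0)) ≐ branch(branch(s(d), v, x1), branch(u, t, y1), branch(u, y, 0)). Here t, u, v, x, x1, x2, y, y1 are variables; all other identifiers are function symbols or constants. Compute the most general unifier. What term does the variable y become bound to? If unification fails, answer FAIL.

Decompose branch/3: branch(x, s(x), one) ≐ branch(s(d), v, x1),  branch(x1, branch(0, d, 0), branch(d, one, 0)) ≐ branch(u, t, y1),  branch(x2, s(branch(x, v, 1)), 0) ≐ branch(u, y, 0).
Decompose branch/3: x ≐ s(d),  s(x) ≐ v,  one ≐ x1.
Bind x := s(d); substituting into the 2 remaining equations that mention x gives: s(s(d)) ≐ v,  branch(x2, s(branch(s(d), v, 1)), 0) ≐ branch(u, y, 0).
Bind v := s(s(d)); substituting into the one remaining equation that mentions v gives: branch(x2, s(branch(s(d), s(s(d)), 1)), 0) ≐ branch(u, y, 0).
Bind x1 := one; substituting into the one remaining equation that mentions x1 gives: branch(one, branch(0, d, 0), branch(d, one, 0)) ≐ branch(u, t, y1).
Decompose branch/3: one ≐ u,  branch(0, d, 0) ≐ t,  branch(d, one, 0) ≐ y1.
Bind u := one; substituting into the one remaining equation that mentions u gives: branch(x2, s(branch(s(d), s(s(d)), 1)), 0) ≐ branch(one, y, 0).
Bind t := branch(0, d, 0); no other remaining equation mentions t.
Bind y1 := branch(d, one, 0); no other remaining equation mentions y1.
Decompose branch/3: x2 ≐ one,  s(branch(s(d), s(s(d)), 1)) ≐ y,  0 ≐ 0.
Bind x2 := one; no other remaining equation mentions x2.
Bind y := s(branch(s(d), s(s(d)), 1)); no other remaining equation mentions y.
Delete trivial equation 0 ≐ 0.
MGU = { x -> s(d), v -> s(s(d)), x1 -> one, u -> one, t -> branch(0, d, 0), y1 -> branch(d, one, 0), x2 -> one, y -> s(branch(s(d), s(s(d)), 1)) }, so y -> s(branch(s(d), s(s(d)), 1)).

s(branch(s(d), s(s(d)), 1))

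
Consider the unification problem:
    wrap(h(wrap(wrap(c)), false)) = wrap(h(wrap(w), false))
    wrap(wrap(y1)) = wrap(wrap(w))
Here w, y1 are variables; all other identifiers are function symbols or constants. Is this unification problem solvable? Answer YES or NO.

YES

Decompose wrap/1: h(wrap(wrap(c)), false) = h(wrap(w), false).
Decompose h/2: wrap(wrap(c)) = wrap(w),  false = false.
Decompose wrap/1: wrap(c) = w.
Bind w := wrap(c); substituting into the one remaining equation that mentions w gives: wrap(wrap(y1)) = wrap(wrap(wrap(c))).
Delete trivial equation false = false.
Decompose wrap/1: wrap(y1) = wrap(wrap(c)).
Decompose wrap/1: y1 = wrap(c).
Bind y1 := wrap(c).
No equations remain and no clash or occurs-check failure arose, so a unifier exists.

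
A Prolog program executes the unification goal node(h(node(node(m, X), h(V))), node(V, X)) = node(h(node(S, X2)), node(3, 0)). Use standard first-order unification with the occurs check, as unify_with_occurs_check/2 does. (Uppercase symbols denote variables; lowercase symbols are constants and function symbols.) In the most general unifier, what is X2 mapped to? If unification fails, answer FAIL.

Decompose node/2: h(node(node(m, X), h(V))) = h(node(S, X2)),  node(V, X) = node(3, 0).
Decompose h/1: node(node(m, X), h(V)) = node(S, X2).
Decompose node/2: node(m, X) = S,  h(V) = X2.
Bind S := node(m, X); no other remaining equation mentions S.
Bind X2 := h(V); no other remaining equation mentions X2.
Decompose node/2: V = 3,  X = 0.
Bind V := 3; no other remaining equation mentions V. Substituting into the earlier binding gives X2 := h(3).
Bind X := 0. Substituting into the earlier binding gives S := node(m, 0).
MGU = { S = node(m, 0), X2 = h(3), V = 3, X = 0 }, so X2 = h(3).

h(3)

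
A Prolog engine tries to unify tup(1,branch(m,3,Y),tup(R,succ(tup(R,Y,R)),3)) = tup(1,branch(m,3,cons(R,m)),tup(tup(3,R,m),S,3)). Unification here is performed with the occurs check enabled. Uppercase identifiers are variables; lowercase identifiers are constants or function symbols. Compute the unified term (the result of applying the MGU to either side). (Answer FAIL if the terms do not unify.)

Decompose tup/3: 1 = 1,  branch(m,3,Y) = branch(m,3,cons(R,m)),  tup(R,succ(tup(R,Y,R)),3) = tup(tup(3,R,m),S,3).
Delete trivial equation 1 = 1.
Decompose branch/3: m = m,  3 = 3,  Y = cons(R,m).
Delete trivial equation m = m.
Delete trivial equation 3 = 3.
Bind Y := cons(R,m); substituting into the remaining equation gives: tup(R,succ(tup(R,cons(R,m),R)),3) = tup(tup(3,R,m),S,3).
Decompose tup/3: R = tup(3,R,m),  succ(tup(R,cons(R,m),R)) = S,  3 = 3.
Occurs check fails: R occurs in tup(3,R,m); the equation R = tup(3,R,m) has no finite solution.

FAIL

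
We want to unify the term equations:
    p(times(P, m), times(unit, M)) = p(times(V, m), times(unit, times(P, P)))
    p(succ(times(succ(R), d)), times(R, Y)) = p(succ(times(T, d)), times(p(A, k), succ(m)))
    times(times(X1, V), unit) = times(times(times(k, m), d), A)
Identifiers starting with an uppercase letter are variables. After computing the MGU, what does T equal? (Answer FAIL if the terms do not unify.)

Decompose p/2: times(P, m) = times(V, m),  times(unit, M) = times(unit, times(P, P)).
Decompose times/2: P = V,  m = m.
Bind P := V; substituting into the one remaining equation that mentions P gives: times(unit, M) = times(unit, times(V, V)).
Delete trivial equation m = m.
Decompose times/2: unit = unit,  M = times(V, V).
Delete trivial equation unit = unit.
Bind M := times(V, V); no other remaining equation mentions M.
Decompose p/2: succ(times(succ(R), d)) = succ(times(T, d)),  times(R, Y) = times(p(A, k), succ(m)).
Decompose succ/1: times(succ(R), d) = times(T, d).
Decompose times/2: succ(R) = T,  d = d.
Bind T := succ(R); no other remaining equation mentions T.
Delete trivial equation d = d.
Decompose times/2: R = p(A, k),  Y = succ(m).
Bind R := p(A, k); no other remaining equation mentions R. Substituting into the earlier binding gives T := succ(p(A, k)).
Bind Y := succ(m); no other remaining equation mentions Y.
Decompose times/2: times(X1, V) = times(times(k, m), d),  unit = A.
Decompose times/2: X1 = times(k, m),  V = d.
Bind X1 := times(k, m); no other remaining equation mentions X1.
Bind V := d; no other remaining equation mentions V. Substituting into the earlier bindings gives P := d, M := times(d, d).
Bind A := unit. Substituting into the earlier bindings gives T := succ(p(unit, k)), R := p(unit, k).
MGU = { P -> d, M -> times(d, d), T -> succ(p(unit, k)), R -> p(unit, k), Y -> succ(m), X1 -> times(k, m), V -> d, A -> unit }, so T -> succ(p(unit, k)).

succ(p(unit, k))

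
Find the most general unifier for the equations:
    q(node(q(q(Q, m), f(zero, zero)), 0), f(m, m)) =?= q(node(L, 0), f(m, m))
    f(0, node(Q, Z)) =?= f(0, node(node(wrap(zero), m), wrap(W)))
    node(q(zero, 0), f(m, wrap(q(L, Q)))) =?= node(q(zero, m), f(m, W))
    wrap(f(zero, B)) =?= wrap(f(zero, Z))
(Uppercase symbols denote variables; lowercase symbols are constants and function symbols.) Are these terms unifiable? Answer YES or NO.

NO

Decompose q/2: node(q(q(Q, m), f(zero, zero)), 0) =?= node(L, 0),  f(m, m) =?= f(m, m).
Decompose node/2: q(q(Q, m), f(zero, zero)) =?= L,  0 =?= 0.
Bind L := q(q(Q, m), f(zero, zero)); substituting into the one remaining equation that mentions L gives: node(q(zero, 0), f(m, wrap(q(q(q(Q, m), f(zero, zero)), Q)))) =?= node(q(zero, m), f(m, W)).
Delete trivial equation 0 =?= 0.
Delete trivial equation f(m, m) =?= f(m, m).
Decompose f/2: 0 =?= 0,  node(Q, Z) =?= node(node(wrap(zero), m), wrap(W)).
Delete trivial equation 0 =?= 0.
Decompose node/2: Q =?= node(wrap(zero), m),  Z =?= wrap(W).
Bind Q := node(wrap(zero), m); substituting into the one remaining equation that mentions Q gives: node(q(zero, 0), f(m, wrap(q(q(q(node(wrap(zero), m), m), f(zero, zero)), node(wrap(zero), m))))) =?= node(q(zero, m), f(m, W)). Substituting into the earlier binding gives L := q(q(node(wrap(zero), m), m), f(zero, zero)).
Bind Z := wrap(W); substituting into the one remaining equation that mentions Z gives: wrap(f(zero, B)) =?= wrap(f(zero, wrap(W))).
Decompose node/2: q(zero, 0) =?= q(zero, m),  f(m, wrap(q(q(q(node(wrap(zero), m), m), f(zero, zero)), node(wrap(zero), m)))) =?= f(m, W).
Decompose q/2: zero =?= zero,  0 =?= m.
Delete trivial equation zero =?= zero.
Clash: constants 0 and m differ; no unifier exists.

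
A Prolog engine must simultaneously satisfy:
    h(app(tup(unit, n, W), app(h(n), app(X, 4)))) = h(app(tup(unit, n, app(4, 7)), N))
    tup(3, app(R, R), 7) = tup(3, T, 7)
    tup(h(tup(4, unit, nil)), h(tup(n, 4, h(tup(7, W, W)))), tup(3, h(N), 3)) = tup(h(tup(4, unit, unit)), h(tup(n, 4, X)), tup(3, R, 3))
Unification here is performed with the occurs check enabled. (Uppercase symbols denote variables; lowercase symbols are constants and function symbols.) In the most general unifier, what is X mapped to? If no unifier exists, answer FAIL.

Decompose h/1: app(tup(unit, n, W), app(h(n), app(X, 4))) = app(tup(unit, n, app(4, 7)), N).
Decompose app/2: tup(unit, n, W) = tup(unit, n, app(4, 7)),  app(h(n), app(X, 4)) = N.
Decompose tup/3: unit = unit,  n = n,  W = app(4, 7).
Delete trivial equation unit = unit.
Delete trivial equation n = n.
Bind W := app(4, 7); substituting into the one remaining equation that mentions W gives: tup(h(tup(4, unit, nil)), h(tup(n, 4, h(tup(7, app(4, 7), app(4, 7))))), tup(3, h(N), 3)) = tup(h(tup(4, unit, unit)), h(tup(n, 4, X)), tup(3, R, 3)).
Bind N := app(h(n), app(X, 4)); substituting into the one remaining equation that mentions N gives: tup(h(tup(4, unit, nil)), h(tup(n, 4, h(tup(7, app(4, 7), app(4, 7))))), tup(3, h(app(h(n), app(X, 4))), 3)) = tup(h(tup(4, unit, unit)), h(tup(n, 4, X)), tup(3, R, 3)).
Decompose tup/3: 3 = 3,  app(R, R) = T,  7 = 7.
Delete trivial equation 3 = 3.
Bind T := app(R, R); no other remaining equation mentions T.
Delete trivial equation 7 = 7.
Decompose tup/3: h(tup(4, unit, nil)) = h(tup(4, unit, unit)),  h(tup(n, 4, h(tup(7, app(4, 7), app(4, 7))))) = h(tup(n, 4, X)),  tup(3, h(app(h(n), app(X, 4))), 3) = tup(3, R, 3).
Decompose h/1: tup(4, unit, nil) = tup(4, unit, unit).
Decompose tup/3: 4 = 4,  unit = unit,  nil = unit.
Delete trivial equation 4 = 4.
Delete trivial equation unit = unit.
Clash: constants nil and unit differ; no unifier exists.

FAIL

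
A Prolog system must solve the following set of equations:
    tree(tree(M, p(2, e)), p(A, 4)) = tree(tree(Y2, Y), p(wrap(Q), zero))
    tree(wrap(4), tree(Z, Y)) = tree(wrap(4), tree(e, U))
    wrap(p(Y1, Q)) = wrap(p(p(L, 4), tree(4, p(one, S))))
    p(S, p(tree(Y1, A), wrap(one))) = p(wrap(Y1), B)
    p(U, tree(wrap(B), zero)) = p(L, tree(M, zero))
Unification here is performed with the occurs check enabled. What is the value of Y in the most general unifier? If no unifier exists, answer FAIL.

Decompose tree/2: tree(M, p(2, e)) = tree(Y2, Y),  p(A, 4) = p(wrap(Q), zero).
Decompose tree/2: M = Y2,  p(2, e) = Y.
Bind M := Y2; substituting into the one remaining equation that mentions M gives: p(U, tree(wrap(B), zero)) = p(L, tree(Y2, zero)).
Bind Y := p(2, e); substituting into the one remaining equation that mentions Y gives: tree(wrap(4), tree(Z, p(2, e))) = tree(wrap(4), tree(e, U)).
Decompose p/2: A = wrap(Q),  4 = zero.
Bind A := wrap(Q); substituting into the one remaining equation that mentions A gives: p(S, p(tree(Y1, wrap(Q)), wrap(one))) = p(wrap(Y1), B).
Clash: constants 4 and zero differ; no unifier exists.

FAIL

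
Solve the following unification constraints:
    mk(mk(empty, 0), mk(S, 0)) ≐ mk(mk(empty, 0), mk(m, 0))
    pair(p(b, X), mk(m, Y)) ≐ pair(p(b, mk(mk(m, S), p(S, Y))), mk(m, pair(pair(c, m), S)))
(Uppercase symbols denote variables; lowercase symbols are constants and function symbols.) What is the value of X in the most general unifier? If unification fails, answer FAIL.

mk(mk(m, m), p(m, pair(pair(c, m), m)))

Decompose mk/2: mk(empty, 0) ≐ mk(empty, 0),  mk(S, 0) ≐ mk(m, 0).
Delete trivial equation mk(empty, 0) ≐ mk(empty, 0).
Decompose mk/2: S ≐ m,  0 ≐ 0.
Bind S := m; substituting into the one remaining equation that mentions S gives: pair(p(b, X), mk(m, Y)) ≐ pair(p(b, mk(mk(m, m), p(m, Y))), mk(m, pair(pair(c, m), m))).
Delete trivial equation 0 ≐ 0.
Decompose pair/2: p(b, X) ≐ p(b, mk(mk(m, m), p(m, Y))),  mk(m, Y) ≐ mk(m, pair(pair(c, m), m)).
Decompose p/2: b ≐ b,  X ≐ mk(mk(m, m), p(m, Y)).
Delete trivial equation b ≐ b.
Bind X := mk(mk(m, m), p(m, Y)); no other remaining equation mentions X.
Decompose mk/2: m ≐ m,  Y ≐ pair(pair(c, m), m).
Delete trivial equation m ≐ m.
Bind Y := pair(pair(c, m), m). Substituting into the earlier binding gives X := mk(mk(m, m), p(m, pair(pair(c, m), m))).
MGU = { S ↦ m, X ↦ mk(mk(m, m), p(m, pair(pair(c, m), m))), Y ↦ pair(pair(c, m), m) }, so X ↦ mk(mk(m, m), p(m, pair(pair(c, m), m))).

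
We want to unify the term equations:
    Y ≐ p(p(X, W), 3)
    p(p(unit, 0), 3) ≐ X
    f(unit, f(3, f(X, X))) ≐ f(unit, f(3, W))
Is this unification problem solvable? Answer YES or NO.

YES

Bind Y := p(p(X, W), 3); no other remaining equation mentions Y.
Bind X := p(p(unit, 0), 3); substituting into the remaining equation gives: f(unit, f(3, f(p(p(unit, 0), 3), p(p(unit, 0), 3)))) ≐ f(unit, f(3, W)). Substituting into the earlier binding gives Y := p(p(p(p(unit, 0), 3), W), 3).
Decompose f/2: unit ≐ unit,  f(3, f(p(p(unit, 0), 3), p(p(unit, 0), 3))) ≐ f(3, W).
Delete trivial equation unit ≐ unit.
Decompose f/2: 3 ≐ 3,  f(p(p(unit, 0), 3), p(p(unit, 0), 3)) ≐ W.
Delete trivial equation 3 ≐ 3.
Bind W := f(p(p(unit, 0), 3), p(p(unit, 0), 3)). Substituting into the earlier binding gives Y := p(p(p(p(unit, 0), 3), f(p(p(unit, 0), 3), p(p(unit, 0), 3))), 3).
No equations remain and no clash or occurs-check failure arose, so a unifier exists.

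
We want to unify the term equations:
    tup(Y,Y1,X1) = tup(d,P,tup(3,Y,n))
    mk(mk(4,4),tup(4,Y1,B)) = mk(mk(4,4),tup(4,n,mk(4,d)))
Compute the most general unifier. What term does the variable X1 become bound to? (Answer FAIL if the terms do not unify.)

Decompose tup/3: Y = d,  Y1 = P,  X1 = tup(3,Y,n).
Bind Y := d; substituting into the one remaining equation that mentions Y gives: X1 = tup(3,d,n).
Bind Y1 := P; substituting into the one remaining equation that mentions Y1 gives: mk(mk(4,4),tup(4,P,B)) = mk(mk(4,4),tup(4,n,mk(4,d))).
Bind X1 := tup(3,d,n); no other remaining equation mentions X1.
Decompose mk/2: mk(4,4) = mk(4,4),  tup(4,P,B) = tup(4,n,mk(4,d)).
Delete trivial equation mk(4,4) = mk(4,4).
Decompose tup/3: 4 = 4,  P = n,  B = mk(4,d).
Delete trivial equation 4 = 4.
Bind P := n; no other remaining equation mentions P. Substituting into the earlier binding gives Y1 := n.
Bind B := mk(4,d).
MGU = { Y -> d, Y1 -> n, X1 -> tup(3,d,n), P -> n, B -> mk(4,d) }, so X1 -> tup(3,d,n).

tup(3,d,n)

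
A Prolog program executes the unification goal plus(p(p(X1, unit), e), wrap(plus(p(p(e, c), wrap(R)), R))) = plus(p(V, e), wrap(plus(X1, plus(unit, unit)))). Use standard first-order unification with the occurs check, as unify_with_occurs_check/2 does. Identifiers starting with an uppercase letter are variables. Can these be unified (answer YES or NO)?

YES

Decompose plus/2: p(p(X1, unit), e) = p(V, e),  wrap(plus(p(p(e, c), wrap(R)), R)) = wrap(plus(X1, plus(unit, unit))).
Decompose p/2: p(X1, unit) = V,  e = e.
Bind V := p(X1, unit); no other remaining equation mentions V.
Delete trivial equation e = e.
Decompose wrap/1: plus(p(p(e, c), wrap(R)), R) = plus(X1, plus(unit, unit)).
Decompose plus/2: p(p(e, c), wrap(R)) = X1,  R = plus(unit, unit).
Bind X1 := p(p(e, c), wrap(R)); no other remaining equation mentions X1. Substituting into the earlier binding gives V := p(p(p(e, c), wrap(R)), unit).
Bind R := plus(unit, unit). Substituting into the earlier bindings gives V := p(p(p(e, c), wrap(plus(unit, unit))), unit), X1 := p(p(e, c), wrap(plus(unit, unit))).
No equations remain and no clash or occurs-check failure arose, so a unifier exists.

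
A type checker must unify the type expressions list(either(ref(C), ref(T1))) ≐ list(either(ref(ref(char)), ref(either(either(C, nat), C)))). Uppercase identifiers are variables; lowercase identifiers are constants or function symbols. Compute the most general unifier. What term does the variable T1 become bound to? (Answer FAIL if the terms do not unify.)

Decompose list/1: either(ref(C), ref(T1)) ≐ either(ref(ref(char)), ref(either(either(C, nat), C))).
Decompose either/2: ref(C) ≐ ref(ref(char)),  ref(T1) ≐ ref(either(either(C, nat), C)).
Decompose ref/1: C ≐ ref(char).
Bind C := ref(char); substituting into the remaining equation gives: ref(T1) ≐ ref(either(either(ref(char), nat), ref(char))).
Decompose ref/1: T1 ≐ either(either(ref(char), nat), ref(char)).
Bind T1 := either(either(ref(char), nat), ref(char)).
MGU = { C ↦ ref(char), T1 ↦ either(either(ref(char), nat), ref(char)) }, so T1 ↦ either(either(ref(char), nat), ref(char)).

either(either(ref(char), nat), ref(char))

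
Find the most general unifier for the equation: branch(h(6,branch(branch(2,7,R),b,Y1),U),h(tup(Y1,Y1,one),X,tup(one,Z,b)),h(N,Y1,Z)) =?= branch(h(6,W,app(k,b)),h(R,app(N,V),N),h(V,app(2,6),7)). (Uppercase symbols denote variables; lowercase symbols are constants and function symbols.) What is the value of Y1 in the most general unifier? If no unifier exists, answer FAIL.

Decompose branch/3: h(6,branch(branch(2,7,R),b,Y1),U) =?= h(6,W,app(k,b)),  h(tup(Y1,Y1,one),X,tup(one,Z,b)) =?= h(R,app(N,V),N),  h(N,Y1,Z) =?= h(V,app(2,6),7).
Decompose h/3: 6 =?= 6,  branch(branch(2,7,R),b,Y1) =?= W,  U =?= app(k,b).
Delete trivial equation 6 =?= 6.
Bind W := branch(branch(2,7,R),b,Y1); no other remaining equation mentions W.
Bind U := app(k,b); no other remaining equation mentions U.
Decompose h/3: tup(Y1,Y1,one) =?= R,  X =?= app(N,V),  tup(one,Z,b) =?= N.
Bind R := tup(Y1,Y1,one); no other remaining equation mentions R. Substituting into the earlier binding gives W := branch(branch(2,7,tup(Y1,Y1,one)),b,Y1).
Bind X := app(N,V); no other remaining equation mentions X.
Bind N := tup(one,Z,b); substituting into the remaining equation gives: h(tup(one,Z,b),Y1,Z) =?= h(V,app(2,6),7). Substituting into the earlier binding gives X := app(tup(one,Z,b),V).
Decompose h/3: tup(one,Z,b) =?= V,  Y1 =?= app(2,6),  Z =?= 7.
Bind V := tup(one,Z,b); no other remaining equation mentions V. Substituting into the earlier binding gives X := app(tup(one,Z,b),tup(one,Z,b)).
Bind Y1 := app(2,6); no other remaining equation mentions Y1. Substituting into the earlier bindings gives W := branch(branch(2,7,tup(app(2,6),app(2,6),one)),b,app(2,6)), R := tup(app(2,6),app(2,6),one).
Bind Z := 7. Substituting into the earlier bindings gives X := app(tup(one,7,b),tup(one,7,b)), N := tup(one,7,b), V := tup(one,7,b).
MGU = { W ↦ branch(branch(2,7,tup(app(2,6),app(2,6),one)),b,app(2,6)), U ↦ app(k,b), R ↦ tup(app(2,6),app(2,6),one), X ↦ app(tup(one,7,b),tup(one,7,b)), N ↦ tup(one,7,b), V ↦ tup(one,7,b), Y1 ↦ app(2,6), Z ↦ 7 }, so Y1 ↦ app(2,6).

app(2,6)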